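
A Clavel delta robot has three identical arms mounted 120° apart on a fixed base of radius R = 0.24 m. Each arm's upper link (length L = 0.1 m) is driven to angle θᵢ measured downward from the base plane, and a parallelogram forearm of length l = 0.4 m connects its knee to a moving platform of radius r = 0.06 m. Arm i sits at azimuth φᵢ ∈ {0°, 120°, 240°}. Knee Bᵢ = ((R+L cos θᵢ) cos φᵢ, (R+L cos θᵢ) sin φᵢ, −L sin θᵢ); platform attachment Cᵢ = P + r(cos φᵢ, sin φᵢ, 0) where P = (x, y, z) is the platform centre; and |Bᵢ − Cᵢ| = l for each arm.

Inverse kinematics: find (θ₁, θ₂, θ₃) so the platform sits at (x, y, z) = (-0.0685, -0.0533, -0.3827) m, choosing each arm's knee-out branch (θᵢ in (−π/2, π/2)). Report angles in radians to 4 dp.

rotate P by −φ1: (-0.0685, -0.0533, -0.3827)
  e−x'=0.2485;  (l²−L²−(e−x')²−y'²−z²)/2L = -0.3053
  γ=atan2(-0.3827,0.2485)=-0.9949;  ψ=arccos(-0.6690)=2.3036;  θ1=γ+ψ≈1.3088
arm 2 (φ=120.0°): x'=-0.0119, y'=0.0860
  A cos θ + B sin θ = C:  0.1919·cos θ + -0.3827·sin θ = -0.2034
  √(A²+B²)=0.4281;  θ2 = -1.1060+2.0659 ≈ 0.9599
rotate P by −φ3: (0.0804, -0.0327, -0.3827)
  e−x'=0.0996;  (l²−L²−(e−x')²−y'²−z²)/2L = -0.0372
  √(A²+B²)=0.3954;  θ3 = -1.3162+1.6651 ≈ 0.3489

θ₁ = 1.3088, θ₂ = 0.9599, θ₃ = 0.3489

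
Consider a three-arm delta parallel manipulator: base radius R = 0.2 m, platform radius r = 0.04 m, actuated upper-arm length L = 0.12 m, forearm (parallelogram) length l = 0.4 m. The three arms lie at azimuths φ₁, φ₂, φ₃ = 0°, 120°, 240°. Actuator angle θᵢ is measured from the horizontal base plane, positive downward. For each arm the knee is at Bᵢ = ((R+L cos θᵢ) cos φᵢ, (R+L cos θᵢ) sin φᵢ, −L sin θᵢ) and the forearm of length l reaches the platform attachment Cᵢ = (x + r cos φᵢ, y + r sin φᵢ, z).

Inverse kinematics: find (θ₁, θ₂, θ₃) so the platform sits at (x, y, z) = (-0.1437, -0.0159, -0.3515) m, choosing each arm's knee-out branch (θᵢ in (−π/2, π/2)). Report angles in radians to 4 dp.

φ1=0.0° → target in arm frame (-0.1437, -0.0159)
  e−x'=0.3037;  (l²−L²−(e−x')²−y'²−z²)/2L = -0.2935
  γ=atan2(-0.3515,0.3037)=-0.8582;  ψ=arccos(-0.6318)=2.2547;  θ1=γ+ψ≈1.3965
rotate P by −φ2: (0.0581, 0.1324, -0.3515)
  A=0.1019, B=-0.3515, C=(l²−L²−A²−y'²−z²)/(2L)=-0.0245
  √(A²+B²)=0.3660;  θ2 = -1.2886+1.6377 ≈ 0.3491
rotate P by −φ3: (0.0856, -0.1165, -0.3515)
  e−x'=0.0744;  (l²−L²−(e−x')²−y'²−z²)/2L = 0.0123
  θ3 = atan2(B,A) + arccos(C/0.3593) = 0.1744

θ₁ = 1.3965, θ₂ = 0.3491, θ₃ = 0.1744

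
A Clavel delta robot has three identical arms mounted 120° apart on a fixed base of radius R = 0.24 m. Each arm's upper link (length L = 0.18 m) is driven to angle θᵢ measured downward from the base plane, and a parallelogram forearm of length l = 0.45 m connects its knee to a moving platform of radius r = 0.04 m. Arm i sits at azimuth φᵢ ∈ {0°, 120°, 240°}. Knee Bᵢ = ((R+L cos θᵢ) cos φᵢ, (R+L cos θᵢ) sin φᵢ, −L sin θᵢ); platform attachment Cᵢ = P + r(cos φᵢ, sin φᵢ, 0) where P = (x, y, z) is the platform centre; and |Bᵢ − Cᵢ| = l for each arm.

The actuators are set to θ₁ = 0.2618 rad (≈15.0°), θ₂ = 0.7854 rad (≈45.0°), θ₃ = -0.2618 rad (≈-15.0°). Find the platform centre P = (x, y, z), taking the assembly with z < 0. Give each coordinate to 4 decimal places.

(0.0088, -0.0988, -0.2904)

φ1=0.0°: virtual centre (0.3739, 0.0000, -0.0466), radius l
arm 2 at φ=120.0°: e+L cos θ2 = 0.3273;  centre 2 = (-0.1636, 0.2834, -0.1273)
arm 3 at φ=240.0°: e+L cos θ3 = 0.3739;  centre 3 = (-0.1869, -0.3238, 0.0466)
|centre ₂|²−|centre ₁|² = -0.0186;  |centre ₃|²−|centre ₁|² = 0.0000
linear system: -1.0750x+0.5669y = -0.0186−-0.1614z; -1.1216x+-0.6476y = 0.0000−0.1864z
Cramer: x(z) = 0.0091+0.0008z;  y(z) = -0.0157+0.2863z
quadratic in z: (1.0820)z²+(0.0836)z+(-0.0670)=0, √Δ=0.5449 → z ∈ {-0.2904, 0.2132}; z = -0.2904 (taking z<0)
x = 0.0088, y = -0.0988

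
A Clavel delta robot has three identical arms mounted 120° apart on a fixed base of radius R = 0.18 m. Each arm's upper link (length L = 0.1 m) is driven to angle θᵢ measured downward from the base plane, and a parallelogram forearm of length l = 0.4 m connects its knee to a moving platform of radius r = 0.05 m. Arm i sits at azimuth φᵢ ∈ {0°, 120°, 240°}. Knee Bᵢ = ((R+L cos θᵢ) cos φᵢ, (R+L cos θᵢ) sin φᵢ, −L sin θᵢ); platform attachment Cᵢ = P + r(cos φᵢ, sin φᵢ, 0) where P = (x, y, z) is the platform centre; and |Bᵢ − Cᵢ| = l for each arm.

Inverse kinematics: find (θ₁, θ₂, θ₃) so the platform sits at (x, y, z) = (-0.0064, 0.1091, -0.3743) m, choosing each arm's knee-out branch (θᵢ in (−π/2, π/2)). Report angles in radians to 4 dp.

arm 1 (φ=0.0°): x'=-0.0064, y'=0.1091
  A=0.1364, B=-0.3743, C=(l²−L²−A²−y'²−z²)/(2L)=-0.1030
  √(A²+B²)=0.3984;  θ1 = -1.2213+1.8324 ≈ 0.6111
φ2=120.0° → target in arm frame (0.0977, -0.0490)
  A cos θ + B sin θ = C:  0.0323·cos θ + -0.3743·sin θ = 0.0323
  √(A²+B²)=0.3757;  θ2 = -1.4847+1.4848 ≈ 0.0001
φ3=240.0° → target in arm frame (-0.0913, -0.0601)
  A cos θ + B sin θ = C:  0.2213·cos θ + -0.3743·sin θ = -0.2134
  γ=atan2(-0.3743,0.2213)=-1.0369;  ψ=arccos(-0.4908)=2.0838;  θ3=γ+ψ≈1.0469

θ₁ = 0.6111, θ₂ = 0.0001, θ₃ = 1.0469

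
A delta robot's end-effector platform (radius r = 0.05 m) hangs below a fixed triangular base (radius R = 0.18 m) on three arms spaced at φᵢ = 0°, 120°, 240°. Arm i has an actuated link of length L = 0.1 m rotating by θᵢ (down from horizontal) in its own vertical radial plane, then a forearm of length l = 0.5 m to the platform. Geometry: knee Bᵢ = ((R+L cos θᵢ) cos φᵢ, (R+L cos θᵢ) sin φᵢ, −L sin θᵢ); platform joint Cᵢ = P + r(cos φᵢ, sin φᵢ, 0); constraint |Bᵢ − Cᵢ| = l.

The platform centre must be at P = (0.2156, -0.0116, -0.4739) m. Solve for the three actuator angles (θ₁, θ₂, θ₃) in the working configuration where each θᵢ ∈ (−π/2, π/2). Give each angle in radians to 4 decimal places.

θ₁ = -0.2614, θ₂ = 1.3092, θ₃ = 1.2221

arm 1 (φ=0.0°): x'=0.2156, y'=-0.0116
  e−x'=-0.0856;  (l²−L²−(e−x')²−y'²−z²)/2L = 0.0398
  √(A²+B²)=0.4816;  θ1 = -1.7495+1.4881 ≈ -0.2614
arm 2 (φ=120.0°): x'=-0.1178, y'=-0.1809
  e−x'=0.2478;  (l²−L²−(e−x')²−y'²−z²)/2L = -0.3937
  θ2 = atan2(B,A) + arccos(C/0.5348) = 1.3092
arm 3 (φ=240.0°): x'=-0.0978, y'=0.1925
  e−x'=0.2278;  (l²−L²−(e−x')²−y'²−z²)/2L = -0.3676
  θ3 = atan2(B,A) + arccos(C/0.5258) = 1.2221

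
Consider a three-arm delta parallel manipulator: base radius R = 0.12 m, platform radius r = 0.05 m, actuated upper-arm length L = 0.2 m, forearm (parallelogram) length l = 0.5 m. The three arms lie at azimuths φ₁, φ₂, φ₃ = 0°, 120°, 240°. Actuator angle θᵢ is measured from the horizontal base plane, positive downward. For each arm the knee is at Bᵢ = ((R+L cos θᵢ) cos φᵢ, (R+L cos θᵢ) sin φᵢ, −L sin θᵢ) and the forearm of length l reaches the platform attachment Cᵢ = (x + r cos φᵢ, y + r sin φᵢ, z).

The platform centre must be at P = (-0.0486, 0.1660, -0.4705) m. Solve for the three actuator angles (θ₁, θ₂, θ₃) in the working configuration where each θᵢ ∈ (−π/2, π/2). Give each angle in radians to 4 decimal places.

θ₁ = 0.5235, θ₂ = -0.0873, θ₃ = 0.6981

rotate P by −φ1: (-0.0486, 0.1660, -0.4705)
  e−x'=0.1186;  (l²−L²−(e−x')²−y'²−z²)/2L = -0.1325
  θ1 = atan2(B,A) + arccos(C/0.4852) = 0.5235
φ2=120.0° → target in arm frame (0.1681, -0.0409)
  A=-0.0981, B=-0.4705, C=(l²−L²−A²−y'²−z²)/(2L)=-0.0566
  √(A²+B²)=0.4806;  θ2 = -1.7763+1.6889 ≈ -0.0873
arm 3 (φ=240.0°): x'=-0.1195, y'=-0.1251
  e−x'=0.1895;  (l²−L²−(e−x')²−y'²−z²)/2L = -0.1573
  γ=atan2(-0.4705,0.1895)=-1.1880;  ψ=arccos(-0.3101)=1.8861;  θ3=γ+ψ≈0.6981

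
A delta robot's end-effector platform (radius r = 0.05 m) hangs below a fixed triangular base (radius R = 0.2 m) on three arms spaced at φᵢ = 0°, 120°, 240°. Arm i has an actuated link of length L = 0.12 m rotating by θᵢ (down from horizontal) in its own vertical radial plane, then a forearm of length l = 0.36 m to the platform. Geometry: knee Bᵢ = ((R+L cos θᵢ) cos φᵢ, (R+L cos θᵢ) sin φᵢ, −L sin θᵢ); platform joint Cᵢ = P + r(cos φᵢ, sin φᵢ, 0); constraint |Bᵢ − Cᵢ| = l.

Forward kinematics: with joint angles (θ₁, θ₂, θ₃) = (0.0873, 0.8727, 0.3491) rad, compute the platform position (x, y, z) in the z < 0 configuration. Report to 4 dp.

O1 = (0.2695·cos0.0°, 0.2695·sin0.0°, -0.0105) = (0.2695, 0.0000, -0.0105)
O2 = (0.2271·cos120.0°, 0.2271·sin120.0°, -0.0919) = (-0.1136, 0.1967, -0.0919)
O3 = (0.2628·cos240.0°, 0.2628·sin240.0°, -0.0410) = (-0.1314, -0.2276, -0.0410)
subtract pairs → two planes through P
[-0.7662 0.3934 -0.1629]·P = -0.0127;  [-0.8018 -0.4551 -0.0612]·P = -0.0020
Cramer: x(z) = 0.0099-0.1479z;  y(z) = -0.0130+0.1261z
sphere 1 gives Az²+Bz+C=0 with A=1.0378, B=0.0944, C=-0.0619;  B²−4AC=0.2659;  roots -0.2940, 0.2030;  negative root z = -0.2940
x = 0.0534, y = -0.0501

(0.0534, -0.0501, -0.2940)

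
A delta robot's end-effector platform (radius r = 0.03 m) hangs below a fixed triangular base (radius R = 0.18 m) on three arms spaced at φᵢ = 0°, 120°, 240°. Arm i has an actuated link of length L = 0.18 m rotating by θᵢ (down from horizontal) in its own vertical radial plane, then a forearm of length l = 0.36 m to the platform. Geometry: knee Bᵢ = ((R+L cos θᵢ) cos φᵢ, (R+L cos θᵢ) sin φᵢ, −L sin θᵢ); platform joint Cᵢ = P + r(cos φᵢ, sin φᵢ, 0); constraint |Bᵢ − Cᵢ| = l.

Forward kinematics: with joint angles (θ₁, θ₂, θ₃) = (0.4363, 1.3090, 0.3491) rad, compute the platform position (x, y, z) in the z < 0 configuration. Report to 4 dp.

O1 = (0.3131·cos0.0°, 0.3131·sin0.0°, -0.0761) = (0.3131, 0.0000, -0.0761)
O2 = (0.1966·cos120.0°, 0.1966·sin120.0°, -0.1739) = (-0.0983, 0.1702, -0.1739)
O3 = (0.3191·cos240.0°, 0.3191·sin240.0°, -0.0616) = (-0.1596, -0.2764, -0.0616)
|O₂|²−|O₁|² = -0.0350;  |O₃|²−|O₁|² = 0.0018
linear system: -0.8229x+0.3405y = -0.0350−-0.1956z; -0.9454x+-0.5528y = 0.0018−0.0290z
det = 0.7768;  x = 0.0241+-0.1265z,  y = -0.0445+0.2688z
quadratic in z: (1.0882)z²+(0.2013)z+(-0.0383)=0, √Δ=0.4552 → z ∈ {-0.3017, 0.1166}; z = -0.3017 (taking z<0)
x = 0.0622, y = -0.1255

(0.0622, -0.1255, -0.3017)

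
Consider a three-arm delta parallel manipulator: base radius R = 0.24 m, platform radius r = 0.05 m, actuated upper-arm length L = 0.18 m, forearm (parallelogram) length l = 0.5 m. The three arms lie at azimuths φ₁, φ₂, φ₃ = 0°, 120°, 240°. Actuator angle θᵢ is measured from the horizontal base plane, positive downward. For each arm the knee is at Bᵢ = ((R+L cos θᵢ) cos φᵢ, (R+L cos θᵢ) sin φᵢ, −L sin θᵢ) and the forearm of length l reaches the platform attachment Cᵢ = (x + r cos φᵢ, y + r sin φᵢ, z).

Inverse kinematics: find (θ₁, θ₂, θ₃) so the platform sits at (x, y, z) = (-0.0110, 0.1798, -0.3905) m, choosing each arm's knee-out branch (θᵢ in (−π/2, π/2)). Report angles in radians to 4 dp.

φ1=0.0° → target in arm frame (-0.0110, 0.1798)
  e−x'=0.2010;  (l²−L²−(e−x')²−y'²−z²)/2L = -0.0212
  γ=atan2(-0.3905,0.2010)=-1.0954;  ψ=arccos(-0.0482)=1.6190;  θ1=γ+ψ≈0.5236
φ2=120.0° → target in arm frame (0.1612, -0.0804)
  A=0.0288, B=-0.3905, C=(l²−L²−A²−y'²−z²)/(2L)=0.1606
  θ2 = atan2(B,A) + arccos(C/0.3916) = -0.3491
rotate P by −φ3: (-0.1502, -0.0994, -0.3905)
  A cos θ + B sin θ = C:  0.3402·cos θ + -0.3905·sin θ = -0.1681
  γ=atan2(-0.3905,0.3402)=-0.8541;  ψ=arccos(-0.3246)=1.9014;  θ3=γ+ψ≈1.0473

θ₁ = 0.5236, θ₂ = -0.3491, θ₃ = 1.0473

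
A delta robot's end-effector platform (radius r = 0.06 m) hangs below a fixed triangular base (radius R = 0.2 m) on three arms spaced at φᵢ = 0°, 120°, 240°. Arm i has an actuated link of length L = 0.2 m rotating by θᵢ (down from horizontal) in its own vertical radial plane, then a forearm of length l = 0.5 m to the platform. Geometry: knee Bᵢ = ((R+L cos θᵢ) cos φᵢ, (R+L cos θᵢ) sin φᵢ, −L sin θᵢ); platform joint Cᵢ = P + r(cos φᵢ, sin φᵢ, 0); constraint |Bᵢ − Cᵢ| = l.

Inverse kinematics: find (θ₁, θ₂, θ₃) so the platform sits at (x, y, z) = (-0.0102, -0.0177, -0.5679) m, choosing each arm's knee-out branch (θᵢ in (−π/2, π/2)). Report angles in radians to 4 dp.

θ₁ = 0.8726, θ₂ = 0.8727, θ₃ = 0.7854

arm 1 (φ=0.0°): x'=-0.0102, y'=-0.0177
  A=0.1502, B=-0.5679, C=(l²−L²−A²−y'²−z²)/(2L)=-0.3385
  γ=atan2(-0.5679,0.1502)=-1.3122;  ψ=arccos(-0.5762)=2.1848;  θ1=γ+ψ≈0.8726
φ2=120.0° → target in arm frame (-0.0102, 0.0177)
  A=0.1502, B=-0.5679, C=(l²−L²−A²−y'²−z²)/(2L)=-0.3385
  θ2 = atan2(B,A) + arccos(C/0.5874) = 0.8727
rotate P by −φ3: (0.0204, 0.0000, -0.5679)
  e−x'=0.1196;  (l²−L²−(e−x')²−y'²−z²)/2L = -0.3170
  √(A²+B²)=0.5804;  θ3 = -1.3633+2.1487 ≈ 0.7854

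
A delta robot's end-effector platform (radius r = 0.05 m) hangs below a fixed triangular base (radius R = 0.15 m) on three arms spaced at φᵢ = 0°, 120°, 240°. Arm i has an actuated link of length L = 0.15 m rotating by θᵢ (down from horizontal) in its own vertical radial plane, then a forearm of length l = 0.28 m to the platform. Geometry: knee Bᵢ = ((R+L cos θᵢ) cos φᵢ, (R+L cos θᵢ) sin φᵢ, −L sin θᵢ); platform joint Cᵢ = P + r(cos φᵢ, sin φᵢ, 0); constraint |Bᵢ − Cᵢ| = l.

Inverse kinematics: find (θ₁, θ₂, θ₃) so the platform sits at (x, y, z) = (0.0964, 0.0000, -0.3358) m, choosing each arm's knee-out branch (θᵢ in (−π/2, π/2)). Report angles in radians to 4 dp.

φ1=0.0° → target in arm frame (0.0964, 0.0000)
  A cos θ + B sin θ = C:  0.0036·cos θ + -0.3358·sin θ = -0.1896
  γ=atan2(-0.3358,0.0036)=-1.5601;  ψ=arccos(-0.5645)=2.1707;  θ1=γ+ψ≈0.6106
arm 2 (φ=120.0°): x'=-0.0482, y'=-0.0835
  A=0.1482, B=-0.3358, C=(l²−L²−A²−y'²−z²)/(2L)=-0.2860
  θ2 = atan2(B,A) + arccos(C/0.3670) = 1.3089
φ3=240.0° → target in arm frame (-0.0482, 0.0835)
  e−x'=0.1482;  (l²−L²−(e−x')²−y'²−z²)/2L = -0.2860
  √(A²+B²)=0.3670;  θ3 = -1.1552+2.4641 ≈ 1.3089

θ₁ = 0.6106, θ₂ = 1.3089, θ₃ = 1.3089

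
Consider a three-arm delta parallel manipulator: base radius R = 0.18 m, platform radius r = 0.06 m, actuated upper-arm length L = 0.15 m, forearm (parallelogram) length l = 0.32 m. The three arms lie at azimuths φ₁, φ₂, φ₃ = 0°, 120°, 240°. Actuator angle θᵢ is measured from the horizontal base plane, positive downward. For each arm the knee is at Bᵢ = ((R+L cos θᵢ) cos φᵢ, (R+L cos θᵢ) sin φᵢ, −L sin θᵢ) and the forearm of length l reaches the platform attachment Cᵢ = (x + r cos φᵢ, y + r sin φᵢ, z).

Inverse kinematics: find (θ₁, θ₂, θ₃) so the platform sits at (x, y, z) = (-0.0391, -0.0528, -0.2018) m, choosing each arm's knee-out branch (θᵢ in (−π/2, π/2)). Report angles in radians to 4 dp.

arm 1 (φ=0.0°): x'=-0.0391, y'=-0.0528
  A=0.1591, B=-0.2018, C=(l²−L²−A²−y'²−z²)/(2L)=0.0369
  θ1 = atan2(B,A) + arccos(C/0.2570) = 0.5235
arm 2 (φ=120.0°): x'=-0.0262, y'=0.0603
  e−x'=0.1462;  (l²−L²−(e−x')²−y'²−z²)/2L = 0.0473
  γ=atan2(-0.2018,0.1462)=-0.9439;  ψ=arccos(0.1897)=1.3800;  θ2=γ+ψ≈0.4361
φ3=240.0° → target in arm frame (0.0653, -0.0075)
  A cos θ + B sin θ = C:  0.0547·cos θ + -0.2018·sin θ = 0.1204
  θ3 = atan2(B,A) + arccos(C/0.2091) = -0.3489

θ₁ = 0.5235, θ₂ = 0.4361, θ₃ = -0.3489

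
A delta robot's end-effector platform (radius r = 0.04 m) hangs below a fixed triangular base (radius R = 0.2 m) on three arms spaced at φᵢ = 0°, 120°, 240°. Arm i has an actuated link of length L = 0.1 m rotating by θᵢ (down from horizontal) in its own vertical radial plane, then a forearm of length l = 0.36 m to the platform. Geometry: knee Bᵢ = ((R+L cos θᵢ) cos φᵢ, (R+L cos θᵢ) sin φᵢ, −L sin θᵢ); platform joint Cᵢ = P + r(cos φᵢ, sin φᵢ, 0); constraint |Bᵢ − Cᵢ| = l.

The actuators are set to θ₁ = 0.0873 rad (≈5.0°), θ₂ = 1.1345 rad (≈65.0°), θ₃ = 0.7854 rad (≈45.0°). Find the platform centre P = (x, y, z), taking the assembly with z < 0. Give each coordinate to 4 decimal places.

arm 1 at φ=0.0°: ρ1 = 0.2596;  O1 = (0.2596, 0.0000, -0.0087)
φ2=120.0°: virtual centre (-0.1011, 0.1752, -0.0906), radius l
O3 = (0.2307·cos240.0°, 0.2307·sin240.0°, -0.0707) = (-0.1154, -0.1998, -0.0707)
|O₂|²−|O₁|² = -0.0184;  |O₃|²−|O₁|² = -0.0093
plane₁₂: -0.7215x+0.3503y+-0.1638z = -0.0184
det = 0.5510;  x = 0.0192+-0.1976z,  y = -0.0129+0.0606z
into |P−O₁|² = l²: 1.0427z² + 0.1109z + -0.0716 = 0;  Δ = 0.3107;  z = -0.3205 or 0.2141 → z<0 root = -0.3205
x = 0.0825, y = -0.0323

(0.0825, -0.0323, -0.3205)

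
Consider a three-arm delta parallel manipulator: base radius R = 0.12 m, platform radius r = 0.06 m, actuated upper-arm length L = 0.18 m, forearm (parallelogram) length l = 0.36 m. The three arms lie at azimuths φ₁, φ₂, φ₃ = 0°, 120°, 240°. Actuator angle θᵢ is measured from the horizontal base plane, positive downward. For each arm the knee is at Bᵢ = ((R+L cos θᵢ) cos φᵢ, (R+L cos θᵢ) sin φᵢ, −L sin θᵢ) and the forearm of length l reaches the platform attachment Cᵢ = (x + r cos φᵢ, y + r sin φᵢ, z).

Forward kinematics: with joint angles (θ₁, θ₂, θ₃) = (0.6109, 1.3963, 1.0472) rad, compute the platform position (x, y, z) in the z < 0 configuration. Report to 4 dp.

arm 1 at φ=0.0°: e+L cos θ1 = 0.2074;  S1 = (0.2074, 0.0000, -0.1032)
S2 = (0.0913·cos120.0°, 0.0913·sin120.0°, -0.1773) = (-0.0456, 0.0790, -0.1773)
φ3=240.0°: virtual centre (-0.0750, -0.1299, -0.1559), radius l
eliminate P² terms by subtracting sphere 1 from 2 and 3
plane₁₂: -0.5061x+0.1580y+-0.1480z = -0.0139
Cramer: x(z) = 0.0213-0.2496z;  y(z) = -0.0199+0.1374z
sphere 1 gives Az²+Bz+C=0 with A=1.0812, B=0.2939, C=-0.0839;  B²−4AC=0.4493;  roots -0.4459, 0.1741;  negative root z = -0.4459
x = 0.1326, y = -0.0812

(0.1326, -0.0812, -0.4459)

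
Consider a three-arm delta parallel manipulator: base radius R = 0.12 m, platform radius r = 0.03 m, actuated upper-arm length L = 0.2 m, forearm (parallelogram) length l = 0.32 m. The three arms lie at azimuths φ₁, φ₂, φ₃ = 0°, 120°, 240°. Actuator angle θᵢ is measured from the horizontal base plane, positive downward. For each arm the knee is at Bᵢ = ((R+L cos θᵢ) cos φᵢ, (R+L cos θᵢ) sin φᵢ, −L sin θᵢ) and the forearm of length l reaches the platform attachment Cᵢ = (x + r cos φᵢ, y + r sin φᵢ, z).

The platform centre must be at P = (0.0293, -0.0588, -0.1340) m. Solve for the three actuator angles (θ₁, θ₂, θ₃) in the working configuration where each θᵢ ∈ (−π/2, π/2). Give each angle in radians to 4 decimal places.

φ1=0.0° → target in arm frame (0.0293, -0.0588)
  A=0.0607, B=-0.1340, C=(l²−L²−A²−y'²−z²)/(2L)=0.0933
  θ1 = atan2(B,A) + arccos(C/0.1471) = -0.2613
φ2=120.0° → target in arm frame (-0.0656, 0.0040)
  A cos θ + B sin θ = C:  0.1556·cos θ + -0.1340·sin θ = 0.0506
  √(A²+B²)=0.2053;  θ2 = -0.7110+1.3220 ≈ 0.6109
rotate P by −φ3: (0.0363, 0.0548, -0.1340)
  A cos θ + B sin θ = C:  0.0537·cos θ + -0.1340·sin θ = 0.0964
  γ=atan2(-0.1340,0.0537)=-1.1895;  ψ=arccos(0.6677)=0.8397;  θ3=γ+ψ≈-0.3498

θ₁ = -0.2613, θ₂ = 0.6109, θ₃ = -0.3498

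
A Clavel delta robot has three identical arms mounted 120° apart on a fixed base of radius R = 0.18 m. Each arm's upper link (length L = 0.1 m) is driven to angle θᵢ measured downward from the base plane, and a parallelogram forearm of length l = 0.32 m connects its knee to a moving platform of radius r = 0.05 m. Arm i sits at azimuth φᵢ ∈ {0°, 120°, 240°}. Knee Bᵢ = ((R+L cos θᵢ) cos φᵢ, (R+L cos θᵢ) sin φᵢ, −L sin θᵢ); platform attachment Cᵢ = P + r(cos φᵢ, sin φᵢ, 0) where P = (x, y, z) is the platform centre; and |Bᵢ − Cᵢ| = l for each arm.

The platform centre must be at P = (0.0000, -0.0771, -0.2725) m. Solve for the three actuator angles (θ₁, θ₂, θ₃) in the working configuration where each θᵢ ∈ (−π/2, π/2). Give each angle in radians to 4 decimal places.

θ₁ = 0.5231, θ₂ = 0.9598, θ₃ = -0.0003

φ1=0.0° → target in arm frame (0.0000, -0.0771)
  e−x'=0.1300;  (l²−L²−(e−x')²−y'²−z²)/2L = -0.0235
  γ=atan2(-0.2725,0.1300)=-1.1257;  ψ=arccos(-0.0778)=1.6487;  θ1=γ+ψ≈0.5231
arm 2 (φ=120.0°): x'=-0.0668, y'=0.0385
  A cos θ + B sin θ = C:  0.1968·cos θ + -0.2725·sin θ = -0.1103
  √(A²+B²)=0.3361;  θ2 = -0.9454+1.9052 ≈ 0.9598
rotate P by −φ3: (0.0668, 0.0386, -0.2725)
  A=0.0632, B=-0.2725, C=(l²−L²−A²−y'²−z²)/(2L)=0.0633
  √(A²+B²)=0.2797;  θ3 = -1.3428+1.3425 ≈ -0.0003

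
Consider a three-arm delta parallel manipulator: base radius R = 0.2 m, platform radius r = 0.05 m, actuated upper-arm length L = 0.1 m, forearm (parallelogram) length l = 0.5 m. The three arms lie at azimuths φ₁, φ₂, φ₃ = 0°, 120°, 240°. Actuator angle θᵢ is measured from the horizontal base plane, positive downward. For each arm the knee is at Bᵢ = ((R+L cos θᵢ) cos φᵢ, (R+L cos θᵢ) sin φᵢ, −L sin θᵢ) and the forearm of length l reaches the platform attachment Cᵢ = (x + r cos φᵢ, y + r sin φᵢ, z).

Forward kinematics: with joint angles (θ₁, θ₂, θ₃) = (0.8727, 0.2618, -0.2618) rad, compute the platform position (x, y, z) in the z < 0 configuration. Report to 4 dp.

(-0.1160, -0.0543, -0.4480)

arm 1 at φ=0.0°: ρ1 = 0.2143;  O1 = (0.2143, 0.0000, -0.0766)
O2 = (0.2466·cos120.0°, 0.2466·sin120.0°, -0.0259) = (-0.1233, 0.2136, -0.0259)
φ3=240.0°: virtual centre (-0.1233, -0.2136, 0.0259), radius l
eliminate P² terms by subtracting sphere 1 from 2 and 3
plane₁₂: -0.6751x+0.4271y+0.1014z = 0.0097
Cramer: x(z) = -0.0144+0.2269z;  y(z) = 0.0000+0.1212z
sphere 1 gives Az²+Bz+C=0 with A=1.0662, B=0.0494, C=-0.1919;  B²−4AC=0.8207;  roots -0.4480, 0.4016;  negative root z = -0.4480
x = -0.1160, y = -0.0543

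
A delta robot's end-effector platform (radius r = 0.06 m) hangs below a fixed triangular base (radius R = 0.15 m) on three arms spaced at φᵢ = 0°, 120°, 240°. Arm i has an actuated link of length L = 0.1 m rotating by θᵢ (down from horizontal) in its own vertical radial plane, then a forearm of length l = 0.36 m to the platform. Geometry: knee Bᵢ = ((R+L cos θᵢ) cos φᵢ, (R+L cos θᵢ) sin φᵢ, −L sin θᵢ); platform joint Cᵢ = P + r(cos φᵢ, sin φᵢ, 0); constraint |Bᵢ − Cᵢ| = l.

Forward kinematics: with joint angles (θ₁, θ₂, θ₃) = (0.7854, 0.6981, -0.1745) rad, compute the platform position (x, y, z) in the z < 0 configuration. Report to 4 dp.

arm 1 at φ=0.0°: (R−r)+L cos θ1 = 0.1607;  S1 = (0.1607, 0.0000, -0.0707)
arm 2 at φ=120.0°: (R−r)+L cos θ2 = 0.1666;  S2 = (-0.0833, 0.1443, -0.0643)
φ3=240.0°: virtual centre (-0.0942, -0.1632, 0.0174), radius l
subtract pairs → two planes through P
linear system: -0.4880x+0.2886y = 0.0011−0.0129z; -0.5099x+-0.3265y = 0.0050−0.1761z
det = 0.3065;  x = -0.0058+0.1796z,  y = -0.0062+0.2591z
into |P−S₁|² = l²: 1.0994z² + 0.0784z + -0.0968 = 0;  Δ = 0.4319;  z = -0.3346 or 0.2632 → z<0 root = -0.3346
x = -0.0659, y = -0.0929

(-0.0659, -0.0929, -0.3346)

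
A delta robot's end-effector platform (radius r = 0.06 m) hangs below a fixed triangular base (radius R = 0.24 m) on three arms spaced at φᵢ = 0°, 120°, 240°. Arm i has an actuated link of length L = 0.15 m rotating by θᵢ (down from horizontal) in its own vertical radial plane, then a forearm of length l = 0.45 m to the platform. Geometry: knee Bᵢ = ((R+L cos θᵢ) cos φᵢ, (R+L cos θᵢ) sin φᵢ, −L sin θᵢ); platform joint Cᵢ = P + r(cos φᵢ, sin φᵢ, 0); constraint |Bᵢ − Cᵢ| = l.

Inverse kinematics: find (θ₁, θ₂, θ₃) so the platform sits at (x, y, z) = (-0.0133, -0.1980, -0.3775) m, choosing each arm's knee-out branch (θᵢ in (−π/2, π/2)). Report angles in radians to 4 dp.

φ1=0.0° → target in arm frame (-0.0133, -0.1980)
  A cos θ + B sin θ = C:  0.1933·cos θ + -0.3775·sin θ = -0.1303
  γ=atan2(-0.3775,0.1933)=-1.0976;  ψ=arccos(-0.3071)=1.8830;  θ1=γ+ψ≈0.7854
φ2=120.0° → target in arm frame (-0.1648, 0.1105)
  e−x'=0.3448;  (l²−L²−(e−x')²−y'²−z²)/2L = -0.3121
  √(A²+B²)=0.5113;  θ2 = -0.8306+2.2273 ≈ 1.3967
rotate P by −φ3: (0.1781, 0.0875, -0.3775)
  e−x'=0.0019;  (l²−L²−(e−x')²−y'²−z²)/2L = 0.0995
  θ3 = atan2(B,A) + arccos(C/0.3775) = -0.2616

θ₁ = 0.7854, θ₂ = 1.3967, θ₃ = -0.2616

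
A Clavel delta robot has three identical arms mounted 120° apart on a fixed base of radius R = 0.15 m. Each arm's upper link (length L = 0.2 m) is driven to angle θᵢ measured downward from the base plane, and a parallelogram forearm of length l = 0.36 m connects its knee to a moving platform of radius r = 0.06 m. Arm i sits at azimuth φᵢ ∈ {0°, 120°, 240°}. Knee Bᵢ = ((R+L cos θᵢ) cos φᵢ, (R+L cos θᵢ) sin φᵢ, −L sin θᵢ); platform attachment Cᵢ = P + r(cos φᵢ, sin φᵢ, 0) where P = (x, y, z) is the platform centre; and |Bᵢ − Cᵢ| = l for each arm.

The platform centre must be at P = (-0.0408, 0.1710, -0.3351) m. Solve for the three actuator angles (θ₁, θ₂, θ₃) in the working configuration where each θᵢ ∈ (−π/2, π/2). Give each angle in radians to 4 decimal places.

arm 1 (φ=0.0°): x'=-0.0408, y'=0.1710
  A=0.1308, B=-0.3351, C=(l²−L²−A²−y'²−z²)/(2L)=-0.1726
  θ1 = atan2(B,A) + arccos(C/0.3597) = 0.8726
arm 2 (φ=120.0°): x'=0.1685, y'=-0.0502
  A cos θ + B sin θ = C:  -0.0785·cos θ + -0.3351·sin θ = -0.0784
  γ=atan2(-0.3351,-0.0785)=-1.8009;  ψ=arccos(-0.2279)=1.8007;  θ2=γ+ψ≈-0.0002
rotate P by −φ3: (-0.1277, -0.1208, -0.3351)
  A cos θ + B sin θ = C:  0.2177·cos θ + -0.3351·sin θ = -0.2117
  √(A²+B²)=0.3996;  θ3 = -0.9947+2.1291 ≈ 1.1345

θ₁ = 0.8726, θ₂ = -0.0002, θ₃ = 1.1345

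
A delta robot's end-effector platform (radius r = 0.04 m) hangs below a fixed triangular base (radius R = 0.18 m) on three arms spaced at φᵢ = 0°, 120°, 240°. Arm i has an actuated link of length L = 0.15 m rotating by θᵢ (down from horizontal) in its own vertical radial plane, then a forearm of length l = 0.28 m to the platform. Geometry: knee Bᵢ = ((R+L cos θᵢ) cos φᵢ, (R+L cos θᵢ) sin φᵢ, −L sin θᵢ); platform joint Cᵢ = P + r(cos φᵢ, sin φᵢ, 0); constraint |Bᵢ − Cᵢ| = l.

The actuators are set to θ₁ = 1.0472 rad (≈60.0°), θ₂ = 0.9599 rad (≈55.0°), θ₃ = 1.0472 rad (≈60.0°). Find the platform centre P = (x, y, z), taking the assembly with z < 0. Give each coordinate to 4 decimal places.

centre 1 = (0.2150·cos0.0°, 0.2150·sin0.0°, -0.1299) = (0.2150, 0.0000, -0.1299)
centre 2 = (0.2260·cos120.0°, 0.2260·sin120.0°, -0.1229) = (-0.1130, 0.1958, -0.1229)
centre 3 = (0.2150·cos240.0°, 0.2150·sin240.0°, -0.1299) = (-0.1075, -0.1862, -0.1299)
eliminate P² terms by subtracting sphere 1 from 2 and 3
[-0.6560 0.3915 0.0141]·P = 0.0031;  [-0.6450 -0.3724 0.0000]·P = 0.0000
Cramer: x(z) = -0.0023+0.0105z;  y(z) = 0.0040-0.0183z
sphere 1 gives Az²+Bz+C=0 with A=1.0004, B=0.2551, C=-0.0143;  B²−4AC=0.1222;  roots -0.3022, 0.0472;  negative root z = -0.3022
x = -0.0055, y = 0.0095

(-0.0055, 0.0095, -0.3022)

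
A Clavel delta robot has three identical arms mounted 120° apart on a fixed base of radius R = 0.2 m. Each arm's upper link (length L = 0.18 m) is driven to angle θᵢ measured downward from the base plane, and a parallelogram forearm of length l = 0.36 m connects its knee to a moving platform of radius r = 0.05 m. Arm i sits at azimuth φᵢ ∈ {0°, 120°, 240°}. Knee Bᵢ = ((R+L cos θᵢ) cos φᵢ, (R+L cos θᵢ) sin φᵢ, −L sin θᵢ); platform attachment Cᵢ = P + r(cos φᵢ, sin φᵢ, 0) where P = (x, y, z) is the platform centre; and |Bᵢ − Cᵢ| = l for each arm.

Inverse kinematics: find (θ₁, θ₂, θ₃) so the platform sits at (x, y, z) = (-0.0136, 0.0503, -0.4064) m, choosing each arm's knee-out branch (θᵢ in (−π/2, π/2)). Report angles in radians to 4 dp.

θ₁ = 1.0472, θ₂ = 0.7852, θ₃ = 1.1346

φ1=0.0° → target in arm frame (-0.0136, 0.0503)
  A cos θ + B sin θ = C:  0.1636·cos θ + -0.4064·sin θ = -0.2702
  √(A²+B²)=0.4381;  θ1 = -1.1881+2.2353 ≈ 1.0472
arm 2 (φ=120.0°): x'=0.0504, y'=-0.0134
  e−x'=0.0996;  (l²−L²−(e−x')²−y'²−z²)/2L = -0.2169
  θ2 = atan2(B,A) + arccos(C/0.4184) = 0.7852
arm 3 (φ=240.0°): x'=-0.0368, y'=-0.0369
  A cos θ + B sin θ = C:  0.1868·cos θ + -0.4064·sin θ = -0.2895
  √(A²+B²)=0.4473;  θ3 = -1.1400+2.2747 ≈ 1.1346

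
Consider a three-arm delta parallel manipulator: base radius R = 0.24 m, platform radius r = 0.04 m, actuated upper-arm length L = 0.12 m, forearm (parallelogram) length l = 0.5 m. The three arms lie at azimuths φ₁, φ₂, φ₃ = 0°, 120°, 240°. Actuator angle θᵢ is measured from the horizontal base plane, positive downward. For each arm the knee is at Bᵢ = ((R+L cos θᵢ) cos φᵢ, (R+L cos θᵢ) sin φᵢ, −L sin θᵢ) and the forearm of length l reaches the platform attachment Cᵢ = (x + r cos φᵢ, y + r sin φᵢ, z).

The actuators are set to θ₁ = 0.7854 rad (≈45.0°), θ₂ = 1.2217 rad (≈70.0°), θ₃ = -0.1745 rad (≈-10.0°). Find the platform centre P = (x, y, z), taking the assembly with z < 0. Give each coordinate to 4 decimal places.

(-0.0263, -0.1526, -0.4453)

arm 1 at φ=0.0°: (R−r)+L cos θ1 = 0.2849;  O1 = (0.2849, 0.0000, -0.0849)
φ2=120.0°: virtual centre (-0.1205, 0.2088, -0.1128), radius l
arm 3 at φ=240.0°: (R−r)+L cos θ3 = 0.3182;  O3 = (-0.1591, -0.2755, 0.0208)
|O₂|²−|O₁|² = -0.0175;  |O₃|²−|O₁|² = 0.0133
plane₁₂: -0.8108x+0.4175y+-0.0558z = -0.0175
Cramer: x(z) = 0.0050+0.0703z;  y(z) = -0.0323+0.2703z
quadratic in z: (1.0780)z²+(0.1129)z+(-0.1634)=0, √Δ=0.8471 → z ∈ {-0.4453, 0.3405}; z = -0.4453 (taking z<0)
x = -0.0263, y = -0.1526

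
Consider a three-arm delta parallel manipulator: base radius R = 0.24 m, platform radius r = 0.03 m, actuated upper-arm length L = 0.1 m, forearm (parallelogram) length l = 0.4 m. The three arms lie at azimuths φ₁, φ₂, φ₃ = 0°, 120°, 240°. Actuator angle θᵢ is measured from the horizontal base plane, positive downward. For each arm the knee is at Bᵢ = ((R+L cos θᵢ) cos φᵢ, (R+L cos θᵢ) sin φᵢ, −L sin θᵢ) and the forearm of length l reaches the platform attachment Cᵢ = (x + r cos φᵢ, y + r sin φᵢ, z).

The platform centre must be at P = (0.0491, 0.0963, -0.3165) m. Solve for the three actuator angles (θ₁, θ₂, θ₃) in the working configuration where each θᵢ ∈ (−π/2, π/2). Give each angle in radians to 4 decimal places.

θ₁ = 0.2623, θ₂ = 0.1748, θ₃ = 1.3962

rotate P by −φ1: (0.0491, 0.0963, -0.3165)
  A cos θ + B sin θ = C:  0.1609·cos θ + -0.3165·sin θ = 0.0733
  θ1 = atan2(B,A) + arccos(C/0.3551) = 0.2623
φ2=120.0° → target in arm frame (0.0588, -0.0907)
  A=0.1512, B=-0.3165, C=(l²−L²−A²−y'²−z²)/(2L)=0.0938
  √(A²+B²)=0.3507;  θ2 = -1.1253+1.3001 ≈ 0.1748
φ3=240.0° → target in arm frame (-0.1079, -0.0056)
  A cos θ + B sin θ = C:  0.3179·cos θ + -0.3165·sin θ = -0.2565
  γ=atan2(-0.3165,0.3179)=-0.7831;  ψ=arccos(-0.5717)=2.1794;  θ3=γ+ψ≈1.3962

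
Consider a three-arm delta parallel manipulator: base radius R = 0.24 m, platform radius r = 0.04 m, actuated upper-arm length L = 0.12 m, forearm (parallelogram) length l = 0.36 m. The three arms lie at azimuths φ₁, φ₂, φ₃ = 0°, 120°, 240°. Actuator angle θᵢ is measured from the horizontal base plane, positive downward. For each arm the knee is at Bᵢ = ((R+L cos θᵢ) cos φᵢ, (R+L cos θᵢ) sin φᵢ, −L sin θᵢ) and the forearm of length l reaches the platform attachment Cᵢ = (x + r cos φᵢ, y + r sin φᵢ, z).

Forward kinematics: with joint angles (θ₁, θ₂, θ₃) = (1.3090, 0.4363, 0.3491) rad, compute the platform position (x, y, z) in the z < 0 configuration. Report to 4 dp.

(-0.0913, -0.0061, -0.2761)

φ1=0.0°: virtual centre (0.2311, 0.0000, -0.1159), radius l
φ2=120.0°: virtual centre (-0.1544, 0.2674, -0.0507), radius l
arm 3 at φ=240.0°: ρ3 = 0.3128;  O3 = (-0.1564, -0.2709, -0.0410)
|O₂|²−|O₁|² = 0.0311;  |O₃|²−|O₁|² = 0.0327
[-0.7709 0.5348 0.1304]·P = 0.0311;  [-0.7749 -0.5417 0.1497]·P = 0.0327
det = 0.8320;  x = -0.0412+0.1811z,  y = -0.0013+0.0173z
quadratic in z: (1.0331)z²+(0.1331)z+(-0.0420)=0, √Δ=0.4374 → z ∈ {-0.2761, 0.1473}; z = -0.2761 (taking z<0)
x = -0.0913, y = -0.0061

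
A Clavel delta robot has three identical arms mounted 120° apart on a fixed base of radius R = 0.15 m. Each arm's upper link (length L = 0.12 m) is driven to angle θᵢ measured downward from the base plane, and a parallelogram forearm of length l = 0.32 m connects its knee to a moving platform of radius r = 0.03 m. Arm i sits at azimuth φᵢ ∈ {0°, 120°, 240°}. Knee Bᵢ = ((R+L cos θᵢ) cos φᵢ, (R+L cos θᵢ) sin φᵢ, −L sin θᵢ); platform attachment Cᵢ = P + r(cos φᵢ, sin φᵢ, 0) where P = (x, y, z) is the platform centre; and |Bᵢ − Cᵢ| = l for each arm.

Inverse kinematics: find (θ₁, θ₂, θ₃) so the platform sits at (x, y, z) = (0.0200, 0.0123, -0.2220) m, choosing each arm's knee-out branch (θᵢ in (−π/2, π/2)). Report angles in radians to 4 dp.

θ₁ = -0.0875, θ₂ = 0.0867, θ₃ = 0.2619

rotate P by −φ1: (0.0200, 0.0123, -0.2220)
  e−x'=0.1000;  (l²−L²−(e−x')²−y'²−z²)/2L = 0.1190
  θ1 = atan2(B,A) + arccos(C/0.2435) = -0.0875
φ2=120.0° → target in arm frame (0.0007, -0.0235)
  A=0.1193, B=-0.2220, C=(l²−L²−A²−y'²−z²)/(2L)=0.0997
  √(A²+B²)=0.2520;  θ2 = -1.0775+1.1642 ≈ 0.0867
rotate P by −φ3: (-0.0207, 0.0112, -0.2220)
  e−x'=0.1407;  (l²−L²−(e−x')²−y'²−z²)/2L = 0.0784
  γ=atan2(-0.2220,0.1407)=-1.0061;  ψ=arccos(0.2982)=1.2680;  θ3=γ+ψ≈0.2619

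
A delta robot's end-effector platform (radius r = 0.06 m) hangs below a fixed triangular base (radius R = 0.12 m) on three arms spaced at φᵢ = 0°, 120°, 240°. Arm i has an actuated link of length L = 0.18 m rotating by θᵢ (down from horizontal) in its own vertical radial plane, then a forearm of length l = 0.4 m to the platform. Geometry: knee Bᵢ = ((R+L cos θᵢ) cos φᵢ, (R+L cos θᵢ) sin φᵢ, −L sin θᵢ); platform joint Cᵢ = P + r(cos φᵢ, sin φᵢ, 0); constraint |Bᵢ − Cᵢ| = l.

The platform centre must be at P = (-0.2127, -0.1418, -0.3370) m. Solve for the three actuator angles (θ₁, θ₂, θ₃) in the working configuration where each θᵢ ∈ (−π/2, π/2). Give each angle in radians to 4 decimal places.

θ₁ = 1.2218, θ₂ = 0.6981, θ₃ = -0.2618

φ1=0.0° → target in arm frame (-0.2127, -0.1418)
  e−x'=0.2727;  (l²−L²−(e−x')²−y'²−z²)/2L = -0.2234
  θ1 = atan2(B,A) + arccos(C/0.4335) = 1.2218
rotate P by −φ2: (-0.0165, 0.2551, -0.3370)
  A cos θ + B sin θ = C:  0.0765·cos θ + -0.3370·sin θ = -0.1580
  √(A²+B²)=0.3456;  θ2 = -1.3477+2.0458 ≈ 0.6981
arm 3 (φ=240.0°): x'=0.2292, y'=-0.1133
  e−x'=-0.1692;  (l²−L²−(e−x')²−y'²−z²)/2L = -0.0762
  θ3 = atan2(B,A) + arccos(C/0.3771) = -0.2618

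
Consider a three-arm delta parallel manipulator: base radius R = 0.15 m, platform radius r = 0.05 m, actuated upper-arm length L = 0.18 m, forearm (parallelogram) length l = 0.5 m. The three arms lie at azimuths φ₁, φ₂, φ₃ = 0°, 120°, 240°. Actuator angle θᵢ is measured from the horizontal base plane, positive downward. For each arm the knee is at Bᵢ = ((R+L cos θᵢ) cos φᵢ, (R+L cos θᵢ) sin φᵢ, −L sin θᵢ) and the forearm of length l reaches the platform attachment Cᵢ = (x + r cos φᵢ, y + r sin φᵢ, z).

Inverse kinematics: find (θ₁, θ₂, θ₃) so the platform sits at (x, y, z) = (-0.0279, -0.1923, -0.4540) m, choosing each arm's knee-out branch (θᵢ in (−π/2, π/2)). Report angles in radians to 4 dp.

rotate P by −φ1: (-0.0279, -0.1923, -0.4540)
  e−x'=0.1279;  (l²−L²−(e−x')²−y'²−z²)/2L = -0.1163
  γ=atan2(-0.4540,0.1279)=-1.2962;  ψ=arccos(-0.2465)=1.8198;  θ1=γ+ψ≈0.5237
φ2=120.0° → target in arm frame (-0.1526, 0.1203)
  A cos θ + B sin θ = C:  0.2526·cos θ + -0.4540·sin θ = -0.1855
  γ=atan2(-0.4540,0.2526)=-1.0631;  ψ=arccos(-0.3571)=1.9360;  θ2=γ+ψ≈0.8729
arm 3 (φ=240.0°): x'=0.1805, y'=0.0720
  A cos θ + B sin θ = C:  -0.0805·cos θ + -0.4540·sin θ = -0.0005
  θ3 = atan2(B,A) + arccos(C/0.4611) = -0.1744

θ₁ = 0.5237, θ₂ = 0.8729, θ₃ = -0.1744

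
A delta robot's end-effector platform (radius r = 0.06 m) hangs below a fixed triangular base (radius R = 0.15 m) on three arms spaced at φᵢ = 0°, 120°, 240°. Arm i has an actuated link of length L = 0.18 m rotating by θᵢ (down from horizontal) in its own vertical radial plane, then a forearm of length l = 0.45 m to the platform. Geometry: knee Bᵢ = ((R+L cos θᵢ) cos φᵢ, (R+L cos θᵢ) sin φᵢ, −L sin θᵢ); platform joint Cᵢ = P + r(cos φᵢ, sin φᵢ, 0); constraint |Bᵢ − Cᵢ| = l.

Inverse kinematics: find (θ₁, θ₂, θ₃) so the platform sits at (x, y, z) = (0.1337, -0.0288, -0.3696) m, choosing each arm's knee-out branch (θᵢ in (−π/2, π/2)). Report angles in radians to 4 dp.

θ₁ = -0.3493, θ₂ = 0.5235, θ₃ = 0.3488

arm 1 (φ=0.0°): x'=0.1337, y'=-0.0288
  e−x'=-0.0437;  (l²−L²−(e−x')²−y'²−z²)/2L = 0.0854
  θ1 = atan2(B,A) + arccos(C/0.3722) = -0.3493
rotate P by −φ2: (-0.0918, -0.1014, -0.3696)
  A cos θ + B sin θ = C:  0.1818·cos θ + -0.3696·sin θ = -0.0273
  √(A²+B²)=0.4119;  θ2 = -1.1137+1.6372 ≈ 0.5235
φ3=240.0° → target in arm frame (-0.0419, 0.1302)
  A cos θ + B sin θ = C:  0.1319·cos θ + -0.3696·sin θ = -0.0024
  √(A²+B²)=0.3924;  θ3 = -1.2280+1.5768 ≈ 0.3488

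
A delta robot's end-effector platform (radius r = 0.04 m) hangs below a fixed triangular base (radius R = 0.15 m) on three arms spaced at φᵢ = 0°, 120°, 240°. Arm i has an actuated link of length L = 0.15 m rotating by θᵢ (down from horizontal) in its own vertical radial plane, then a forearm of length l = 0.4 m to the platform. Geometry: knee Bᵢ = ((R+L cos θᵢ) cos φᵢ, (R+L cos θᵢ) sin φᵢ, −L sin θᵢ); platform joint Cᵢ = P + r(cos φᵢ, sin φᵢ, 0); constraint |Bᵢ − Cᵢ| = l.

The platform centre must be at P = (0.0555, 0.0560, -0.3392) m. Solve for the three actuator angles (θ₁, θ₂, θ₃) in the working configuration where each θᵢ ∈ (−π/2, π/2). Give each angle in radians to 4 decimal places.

arm 1 (φ=0.0°): x'=0.0555, y'=0.0560
  A cos θ + B sin θ = C:  0.0545·cos θ + -0.3392·sin θ = 0.0545
  γ=atan2(-0.3392,0.0545)=-1.4115;  ψ=arccos(0.1585)=1.4116;  θ1=γ+ψ≈0.0001
rotate P by −φ2: (0.0207, -0.0761, -0.3392)
  A=0.0893, B=-0.3392, C=(l²−L²−A²−y'²−z²)/(2L)=0.0290
  √(A²+B²)=0.3507;  θ2 = -1.3135+1.4881 ≈ 0.1746
φ3=240.0° → target in arm frame (-0.0762, 0.0201)
  A=0.1862, B=-0.3392, C=(l²−L²−A²−y'²−z²)/(2L)=-0.0422
  √(A²+B²)=0.3870;  θ3 = -1.0687+1.6800 ≈ 0.6113

θ₁ = 0.0001, θ₂ = 0.1746, θ₃ = 0.6113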